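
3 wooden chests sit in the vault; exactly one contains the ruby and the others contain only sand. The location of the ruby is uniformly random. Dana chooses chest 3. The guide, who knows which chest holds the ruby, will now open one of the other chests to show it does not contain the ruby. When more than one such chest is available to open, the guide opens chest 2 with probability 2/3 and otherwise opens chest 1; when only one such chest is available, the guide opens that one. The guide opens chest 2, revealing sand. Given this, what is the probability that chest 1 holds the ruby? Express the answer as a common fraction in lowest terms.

3/5

Apply Bayes' rule, conditioning on where the ruby actually is.
If it is in chest 1 (prior 1/3): only chest 2 is available, probability 1; weight (1/3)·1 = 1/3.
If it is in chest 2 (prior 1/3): the guide opened chest 2, so this case is ruled out; weight (1/3)·0 = 0.
If it is in chest 3 (prior 1/3): chest 2 is available, opened with probability 2/3; weight (1/3)·(2/3) = 2/9.
The weights sum to 5/9.
So P(the ruby in chest 1 | the guide opened chest 2) = (1/3) / (5/9) = 3/5.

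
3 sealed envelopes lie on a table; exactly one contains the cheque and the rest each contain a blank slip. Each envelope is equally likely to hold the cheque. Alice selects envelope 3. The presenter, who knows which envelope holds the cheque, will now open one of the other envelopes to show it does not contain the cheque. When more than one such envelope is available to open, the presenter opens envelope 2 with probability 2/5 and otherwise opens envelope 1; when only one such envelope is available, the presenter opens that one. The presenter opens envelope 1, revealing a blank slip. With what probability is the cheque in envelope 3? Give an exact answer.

Consider each possible location of the cheque in turn.
If it is in envelope 1 (prior 1/3): the presenter opened envelope 1, so this case is ruled out; weight (1/3)·0 = 0.
If it is in envelope 2 (prior 1/3): only envelope 1 is available, probability 1; weight (1/3)·1 = 1/3.
If it is in envelope 3 (prior 1/3): envelope 2 is available but not opened, probability 3/5; weight (1/3)·(3/5) = 1/5.
The weights sum to 8/15.
So P(the cheque in envelope 3 | the presenter opened envelope 1) = (1/5) / (8/15) = 3/8.

3/8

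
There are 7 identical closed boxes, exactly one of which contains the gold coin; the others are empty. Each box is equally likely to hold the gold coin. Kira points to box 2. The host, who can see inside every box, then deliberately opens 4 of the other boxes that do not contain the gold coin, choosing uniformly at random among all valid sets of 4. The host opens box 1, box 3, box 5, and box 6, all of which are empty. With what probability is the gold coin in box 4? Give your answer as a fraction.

Condition on the true location of the gold coin.
If it is in any of boxes 1, 3, 5, and 6 (prior 1/7 each): that box was opened and seen not to hold the prize — ruled out; weight (1/7)·0 = 0 each.
If it is in box 2 (prior 1/7): the host has 15 equally likely choices, so probability 1/15; weight (1/7)·(1/15) = 1/105.
If it is in either of boxes 4 and 7 (prior 1/7 each): the host has 5 equally likely choices, so probability 1/5; weight (1/7)·(1/5) = 1/35 each.
The weights sum to 1/15.
So P(the gold coin in box 4 | the host opened box 1, box 3, box 5, and box 6) = (1/35) / (1/15) = 3/7.

3/7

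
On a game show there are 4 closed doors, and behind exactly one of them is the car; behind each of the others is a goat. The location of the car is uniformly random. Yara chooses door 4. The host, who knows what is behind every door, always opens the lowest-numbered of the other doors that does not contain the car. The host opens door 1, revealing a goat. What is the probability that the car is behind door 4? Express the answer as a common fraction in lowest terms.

Apply Bayes' rule, conditioning on where the car actually is.
If it is behind door 1 (prior 1/4): the host opened door 1, so this case is ruled out; weight (1/4)·0 = 0.
If it is behind any of doors 2, 3, and 4 (prior 1/4 each): door 1 is the lowest-numbered option available, probability 1; weight (1/4)·1 = 1/4 each.
The weights sum to 3/4.
So P(the car behind door 4 | the host opened door 1) = (1/4) / (3/4) = 1/3.

1/3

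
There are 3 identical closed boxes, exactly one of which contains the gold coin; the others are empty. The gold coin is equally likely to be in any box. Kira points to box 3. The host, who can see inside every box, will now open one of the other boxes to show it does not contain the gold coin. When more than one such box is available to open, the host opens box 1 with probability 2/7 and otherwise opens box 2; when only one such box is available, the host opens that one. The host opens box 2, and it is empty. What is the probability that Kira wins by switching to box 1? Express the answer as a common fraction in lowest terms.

Apply Bayes' rule, conditioning on where the gold coin actually is.
If it is in box 1 (prior 1/3): only box 2 is available, probability 1; weight (1/3)·1 = 1/3.
If it is in box 2 (prior 1/3): the host opened box 2, so this case is ruled out; weight (1/3)·0 = 0.
If it is in box 3 (prior 1/3): box 1 is available but not opened, probability 5/7; weight (1/3)·(5/7) = 5/21.
The weights sum to 4/7.
So P(the gold coin in box 1 | the host opened box 2) = (1/3) / (4/7) = 7/12.

7/12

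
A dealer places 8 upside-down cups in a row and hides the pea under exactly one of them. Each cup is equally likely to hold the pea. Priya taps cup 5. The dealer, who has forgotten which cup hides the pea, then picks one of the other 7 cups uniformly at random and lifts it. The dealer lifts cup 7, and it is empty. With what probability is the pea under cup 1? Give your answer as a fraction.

Condition on the true location of the pea.
If it is under any of cups 1, 2, 3, 4, 5, 6, and 8 (prior 1/8 each): the dealer picks cup 7 with probability 1/7 regardless, and it is not the prize; weight (1/8)·(1/7) = 1/56 each.
If it is under cup 7 (prior 1/8): the dealer opened cup 7, so this case is ruled out; weight (1/8)·0 = 0.
The weights sum to 1/8.
So P(the pea under cup 1 | the dealer opened cup 7) = (1/56) / (1/8) = 1/7.

1/7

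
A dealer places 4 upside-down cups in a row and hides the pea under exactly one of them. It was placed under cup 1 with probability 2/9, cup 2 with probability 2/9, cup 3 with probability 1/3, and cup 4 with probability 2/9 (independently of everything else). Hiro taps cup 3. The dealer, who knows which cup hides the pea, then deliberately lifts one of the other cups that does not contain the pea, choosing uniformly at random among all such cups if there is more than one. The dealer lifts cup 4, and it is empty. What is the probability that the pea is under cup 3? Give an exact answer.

Condition on the true location of the pea.
If it is under either of cups 1 and 2 (prior 2/9 each): the dealer has 2 equally likely choices, so probability 1/2; weight (2/9)·(1/2) = 1/9 each.
If it is under cup 3 (prior 1/3): the dealer has 3 equally likely choices, so probability 1/3; weight (1/3)·(1/3) = 1/9.
If it is under cup 4 (prior 2/9): the dealer opened cup 4, so this case is ruled out; weight (2/9)·0 = 0.
The weights sum to 1/3.
So P(the pea under cup 3 | the dealer opened cup 4) = (1/9) / (1/3) = 1/3.

1/3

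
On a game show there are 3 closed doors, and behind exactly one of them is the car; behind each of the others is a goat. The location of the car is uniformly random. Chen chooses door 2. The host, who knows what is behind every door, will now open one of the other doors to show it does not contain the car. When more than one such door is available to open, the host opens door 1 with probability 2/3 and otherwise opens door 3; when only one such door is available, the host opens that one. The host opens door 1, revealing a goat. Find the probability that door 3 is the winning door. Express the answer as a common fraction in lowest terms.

3/5

Apply Bayes' rule, conditioning on where the car actually is.
If it is behind door 1 (prior 1/3): the host opened door 1, so this case is ruled out; weight (1/3)·0 = 0.
If it is behind door 2 (prior 1/3): door 1 is available, opened with probability 2/3; weight (1/3)·(2/3) = 2/9.
If it is behind door 3 (prior 1/3): only door 1 is available, probability 1; weight (1/3)·1 = 1/3.
The weights sum to 5/9.
So P(the car behind door 3 | the host opened door 1) = (1/3) / (5/9) = 3/5.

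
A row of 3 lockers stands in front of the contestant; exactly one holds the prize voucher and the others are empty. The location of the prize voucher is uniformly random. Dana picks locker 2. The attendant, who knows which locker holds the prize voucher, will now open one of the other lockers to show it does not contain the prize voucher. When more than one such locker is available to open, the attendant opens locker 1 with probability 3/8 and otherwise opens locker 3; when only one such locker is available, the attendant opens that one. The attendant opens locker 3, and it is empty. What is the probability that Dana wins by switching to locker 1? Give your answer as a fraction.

8/13

Apply Bayes' rule, conditioning on where the prize voucher actually is.
If it is in locker 1 (prior 1/3): only locker 3 is available, probability 1; weight (1/3)·1 = 1/3.
If it is in locker 2 (prior 1/3): locker 1 is available but not opened, probability 5/8; weight (1/3)·(5/8) = 5/24.
If it is in locker 3 (prior 1/3): the attendant opened locker 3, so this case is ruled out; weight (1/3)·0 = 0.
The weights sum to 13/24.
So P(the prize voucher in locker 1 | the attendant opened locker 3) = (1/3) / (13/24) = 8/13.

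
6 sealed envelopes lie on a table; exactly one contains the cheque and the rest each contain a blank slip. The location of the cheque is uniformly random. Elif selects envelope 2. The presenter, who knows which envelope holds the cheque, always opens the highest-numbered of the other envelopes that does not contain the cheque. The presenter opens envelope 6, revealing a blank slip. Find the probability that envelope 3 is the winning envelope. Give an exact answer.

Consider each possible location of the cheque in turn.
If it is in any of envelopes 1, 2, 3, 4, and 5 (prior 1/6 each): envelope 6 is the highest-numbered option available, probability 1; weight (1/6)·1 = 1/6 each.
If it is in envelope 6 (prior 1/6): the presenter opened envelope 6, so this case is ruled out; weight (1/6)·0 = 0.
The weights sum to 5/6.
So P(the cheque in envelope 3 | the presenter opened envelope 6) = (1/6) / (5/6) = 1/5.

1/5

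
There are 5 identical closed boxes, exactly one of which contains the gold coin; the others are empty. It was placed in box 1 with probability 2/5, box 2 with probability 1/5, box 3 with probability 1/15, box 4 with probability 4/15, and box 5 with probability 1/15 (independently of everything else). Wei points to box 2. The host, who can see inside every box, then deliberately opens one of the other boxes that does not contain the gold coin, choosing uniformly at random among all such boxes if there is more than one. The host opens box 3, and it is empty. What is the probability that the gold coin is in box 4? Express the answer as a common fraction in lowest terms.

Consider each possible location of the gold coin in turn.
If it is in box 1 (prior 2/5): the host has 3 equally likely choices, so probability 1/3; weight (2/5)·(1/3) = 2/15.
If it is in box 2 (prior 1/5): the host has 4 equally likely choices, so probability 1/4; weight (1/5)·(1/4) = 1/20.
If it is in box 3 (prior 1/15): the host opened box 3, so this case is ruled out; weight (1/15)·0 = 0.
If it is in box 4 (prior 4/15): the host has 3 equally likely choices, so probability 1/3; weight (4/15)·(1/3) = 4/45.
If it is in box 5 (prior 1/15): the host has 3 equally likely choices, so probability 1/3; weight (1/15)·(1/3) = 1/45.
The weights sum to 53/180.
So P(the gold coin in box 4 | the host opened box 3) = (4/45) / (53/180) = 16/53.

16/53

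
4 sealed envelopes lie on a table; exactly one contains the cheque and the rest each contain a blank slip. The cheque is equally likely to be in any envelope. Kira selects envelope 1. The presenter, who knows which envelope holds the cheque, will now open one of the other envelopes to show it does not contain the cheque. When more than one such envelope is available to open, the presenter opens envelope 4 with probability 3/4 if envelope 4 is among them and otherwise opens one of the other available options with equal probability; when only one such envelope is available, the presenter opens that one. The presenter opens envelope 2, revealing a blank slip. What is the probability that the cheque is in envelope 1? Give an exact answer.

1/7

Apply Bayes' rule, conditioning on where the cheque actually is.
If it is in envelope 1 (prior 1/4): envelope 4 is available but not opened; envelope 2 gets probability (1 − 3/4)/2 = 1/8; weight (1/4)·(1/8) = 1/32.
If it is in envelope 2 (prior 1/4): the presenter opened envelope 2, so this case is ruled out; weight (1/4)·0 = 0.
If it is in envelope 3 (prior 1/4): envelope 4 is available but not opened, probability 1/4; weight (1/4)·(1/4) = 1/16.
If it is in envelope 4 (prior 1/4): envelope 4 holds the prize so is unavailable; the presenter chooses uniformly among the 2 others, probability 1/2; weight (1/4)·(1/2) = 1/8.
The weights sum to 7/32.
So P(the cheque in envelope 1 | the presenter opened envelope 2) = (1/32) / (7/32) = 1/7.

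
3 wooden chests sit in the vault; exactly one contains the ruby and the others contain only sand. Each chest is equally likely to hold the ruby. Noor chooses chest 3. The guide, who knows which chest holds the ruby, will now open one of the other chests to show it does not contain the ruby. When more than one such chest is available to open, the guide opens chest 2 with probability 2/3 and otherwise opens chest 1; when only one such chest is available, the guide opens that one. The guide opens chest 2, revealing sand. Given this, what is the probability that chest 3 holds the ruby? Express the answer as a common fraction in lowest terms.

Consider each possible location of the ruby in turn.
If it is in chest 1 (prior 1/3): only chest 2 is available, probability 1; weight (1/3)·1 = 1/3.
If it is in chest 2 (prior 1/3): the guide opened chest 2, so this case is ruled out; weight (1/3)·0 = 0.
If it is in chest 3 (prior 1/3): chest 2 is available, opened with probability 2/3; weight (1/3)·(2/3) = 2/9.
The weights sum to 5/9.
So P(the ruby in chest 3 | the guide opened chest 2) = (2/9) / (5/9) = 2/5.

2/5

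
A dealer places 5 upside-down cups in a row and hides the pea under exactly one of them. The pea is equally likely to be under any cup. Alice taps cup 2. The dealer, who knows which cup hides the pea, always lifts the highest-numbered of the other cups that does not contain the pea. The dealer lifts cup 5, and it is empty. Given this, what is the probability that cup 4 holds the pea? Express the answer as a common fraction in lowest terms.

1/4

Apply Bayes' rule, conditioning on where the pea actually is.
If it is under any of cups 1, 2, 3, and 4 (prior 1/5 each): cup 5 is the highest-numbered option available, probability 1; weight (1/5)·1 = 1/5 each.
If it is under cup 5 (prior 1/5): the dealer opened cup 5, so this case is ruled out; weight (1/5)·0 = 0.
The weights sum to 4/5.
So P(the pea under cup 4 | the dealer opened cup 5) = (1/5) / (4/5) = 1/4.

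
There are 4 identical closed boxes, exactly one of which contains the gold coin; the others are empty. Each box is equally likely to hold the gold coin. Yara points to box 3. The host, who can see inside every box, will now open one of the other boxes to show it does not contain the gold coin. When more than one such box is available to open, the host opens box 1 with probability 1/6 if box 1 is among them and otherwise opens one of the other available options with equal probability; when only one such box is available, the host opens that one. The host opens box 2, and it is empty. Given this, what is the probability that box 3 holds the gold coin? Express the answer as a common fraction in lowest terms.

Condition on the true location of the gold coin.
If it is in box 1 (prior 1/4): box 1 holds the prize so is unavailable; the host chooses uniformly among the 2 others, probability 1/2; weight (1/4)·(1/2) = 1/8.
If it is in box 2 (prior 1/4): the host opened box 2, so this case is ruled out; weight (1/4)·0 = 0.
If it is in box 3 (prior 1/4): box 1 is available but not opened; box 2 gets probability (1 − 1/6)/2 = 5/12; weight (1/4)·(5/12) = 5/48.
If it is in box 4 (prior 1/4): box 1 is available but not opened, probability 5/6; weight (1/4)·(5/6) = 5/24.
The weights sum to 7/16.
So P(the gold coin in box 3 | the host opened box 2) = (5/48) / (7/16) = 5/21.

5/21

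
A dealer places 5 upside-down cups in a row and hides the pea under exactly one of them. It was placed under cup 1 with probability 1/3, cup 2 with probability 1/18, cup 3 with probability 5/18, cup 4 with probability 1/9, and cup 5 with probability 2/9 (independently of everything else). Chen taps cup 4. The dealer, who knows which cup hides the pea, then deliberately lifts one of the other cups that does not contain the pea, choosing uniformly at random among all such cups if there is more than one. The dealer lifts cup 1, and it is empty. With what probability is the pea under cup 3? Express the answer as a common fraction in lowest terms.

Apply Bayes' rule, conditioning on where the pea actually is.
If it is under cup 1 (prior 1/3): the dealer opened cup 1, so this case is ruled out; weight (1/3)·0 = 0.
If it is under cup 2 (prior 1/18): the dealer has 3 equally likely choices, so probability 1/3; weight (1/18)·(1/3) = 1/54.
If it is under cup 3 (prior 5/18): the dealer has 3 equally likely choices, so probability 1/3; weight (5/18)·(1/3) = 5/54.
If it is under cup 4 (prior 1/9): the dealer has 4 equally likely choices, so probability 1/4; weight (1/9)·(1/4) = 1/36.
If it is under cup 5 (prior 2/9): the dealer has 3 equally likely choices, so probability 1/3; weight (2/9)·(1/3) = 2/27.
The weights sum to 23/108.
So P(the pea under cup 3 | the dealer opened cup 1) = (5/54) / (23/108) = 10/23.

10/23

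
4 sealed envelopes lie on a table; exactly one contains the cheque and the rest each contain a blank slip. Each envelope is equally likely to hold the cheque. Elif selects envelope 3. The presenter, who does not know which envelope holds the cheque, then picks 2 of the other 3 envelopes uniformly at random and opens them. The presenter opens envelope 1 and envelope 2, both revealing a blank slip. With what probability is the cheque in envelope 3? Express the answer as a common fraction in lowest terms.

Because the presenter chose which envelopes to open without knowing where the cheque is, the choice is independent of the prize location. Learning that none of the 2 opened envelopes holds the cheque simply rules out those 2 locations and leaves the remaining 2 envelopes still equally likely by symmetry.
So P(the cheque in envelope 3) = 1/2.

1/2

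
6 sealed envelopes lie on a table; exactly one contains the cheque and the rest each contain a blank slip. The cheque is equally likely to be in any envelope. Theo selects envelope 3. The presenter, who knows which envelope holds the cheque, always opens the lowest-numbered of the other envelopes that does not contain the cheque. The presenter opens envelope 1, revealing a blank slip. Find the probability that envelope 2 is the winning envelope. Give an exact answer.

1/5

Condition on the true location of the cheque.
If it is in envelope 1 (prior 1/6): the presenter opened envelope 1, so this case is ruled out; weight (1/6)·0 = 0.
If it is in any of envelopes 2, 3, 4, 5, and 6 (prior 1/6 each): envelope 1 is the lowest-numbered option available, probability 1; weight (1/6)·1 = 1/6 each.
The weights sum to 5/6.
So P(the cheque in envelope 2 | the presenter opened envelope 1) = (1/6) / (5/6) = 1/5.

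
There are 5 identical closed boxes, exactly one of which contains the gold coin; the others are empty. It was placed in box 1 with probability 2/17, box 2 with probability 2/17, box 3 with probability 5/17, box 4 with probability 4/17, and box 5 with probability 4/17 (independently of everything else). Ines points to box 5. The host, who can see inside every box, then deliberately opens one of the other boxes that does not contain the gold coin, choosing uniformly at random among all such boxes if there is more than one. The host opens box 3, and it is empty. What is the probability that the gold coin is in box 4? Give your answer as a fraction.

4/11

Apply Bayes' rule, conditioning on where the gold coin actually is.
If it is in either of boxes 1 and 2 (prior 2/17 each): the host has 3 equally likely choices, so probability 1/3; weight (2/17)·(1/3) = 2/51 each.
If it is in box 3 (prior 5/17): the host opened box 3, so this case is ruled out; weight (5/17)·0 = 0.
If it is in box 4 (prior 4/17): the host has 3 equally likely choices, so probability 1/3; weight (4/17)·(1/3) = 4/51.
If it is in box 5 (prior 4/17): the host has 4 equally likely choices, so probability 1/4; weight (4/17)·(1/4) = 1/17.
The weights sum to 11/51.
So P(the gold coin in box 4 | the host opened box 3) = (4/51) / (11/51) = 4/11.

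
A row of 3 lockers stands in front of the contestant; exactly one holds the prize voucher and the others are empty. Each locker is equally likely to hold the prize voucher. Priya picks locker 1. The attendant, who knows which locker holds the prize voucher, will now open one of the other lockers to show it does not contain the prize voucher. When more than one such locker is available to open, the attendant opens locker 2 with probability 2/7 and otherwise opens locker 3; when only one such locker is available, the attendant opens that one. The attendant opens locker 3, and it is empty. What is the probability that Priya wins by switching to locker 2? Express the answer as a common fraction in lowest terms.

7/12

Condition on the true location of the prize voucher.
If it is in locker 1 (prior 1/3): locker 2 is available but not opened, probability 5/7; weight (1/3)·(5/7) = 5/21.
If it is in locker 2 (prior 1/3): only locker 3 is available, probability 1; weight (1/3)·1 = 1/3.
If it is in locker 3 (prior 1/3): the attendant opened locker 3, so this case is ruled out; weight (1/3)·0 = 0.
The weights sum to 4/7.
So P(the prize voucher in locker 2 | the attendant opened locker 3) = (1/3) / (4/7) = 7/12.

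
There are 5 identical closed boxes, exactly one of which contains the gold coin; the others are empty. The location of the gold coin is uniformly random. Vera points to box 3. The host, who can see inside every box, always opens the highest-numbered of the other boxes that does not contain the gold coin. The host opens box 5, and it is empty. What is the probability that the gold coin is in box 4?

1/4

Apply Bayes' rule, conditioning on where the gold coin actually is.
If it is in any of boxes 1, 2, 3, and 4 (prior 1/5 each): box 5 is the highest-numbered option available, probability 1; weight (1/5)·1 = 1/5 each.
If it is in box 5 (prior 1/5): the host opened box 5, so this case is ruled out; weight (1/5)·0 = 0.
The weights sum to 4/5.
So P(the gold coin in box 4 | the host opened box 5) = (1/5) / (4/5) = 1/4.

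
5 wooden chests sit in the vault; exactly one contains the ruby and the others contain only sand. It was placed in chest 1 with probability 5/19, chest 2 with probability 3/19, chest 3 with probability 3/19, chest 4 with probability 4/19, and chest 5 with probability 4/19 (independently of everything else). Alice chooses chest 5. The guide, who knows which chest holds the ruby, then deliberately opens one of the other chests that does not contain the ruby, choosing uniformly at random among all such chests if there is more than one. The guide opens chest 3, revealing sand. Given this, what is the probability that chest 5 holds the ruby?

Apply Bayes' rule, conditioning on where the ruby actually is.
If it is in chest 1 (prior 5/19): the guide has 3 equally likely choices, so probability 1/3; weight (5/19)·(1/3) = 5/57.
If it is in chest 2 (prior 3/19): the guide has 3 equally likely choices, so probability 1/3; weight (3/19)·(1/3) = 1/19.
If it is in chest 3 (prior 3/19): the guide opened chest 3, so this case is ruled out; weight (3/19)·0 = 0.
If it is in chest 4 (prior 4/19): the guide has 3 equally likely choices, so probability 1/3; weight (4/19)·(1/3) = 4/57.
If it is in chest 5 (prior 4/19): the guide has 4 equally likely choices, so probability 1/4; weight (4/19)·(1/4) = 1/19.
The weights sum to 5/19.
So P(the ruby in chest 5 | the guide opened chest 3) = (1/19) / (5/19) = 1/5.

1/5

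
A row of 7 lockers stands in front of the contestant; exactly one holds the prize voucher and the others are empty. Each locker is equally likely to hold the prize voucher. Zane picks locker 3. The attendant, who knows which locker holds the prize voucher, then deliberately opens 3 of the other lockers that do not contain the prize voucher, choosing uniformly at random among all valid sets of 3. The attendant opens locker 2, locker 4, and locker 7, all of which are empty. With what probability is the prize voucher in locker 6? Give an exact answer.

Condition on the true location of the prize voucher.
If it is in any of lockers 1, 5, and 6 (prior 1/7 each): the attendant has 10 equally likely choices, so probability 1/10; weight (1/7)·(1/10) = 1/70 each.
If it is in any of lockers 2, 4, and 7 (prior 1/7 each): that locker was opened and seen not to hold the prize — ruled out; weight (1/7)·0 = 0 each.
If it is in locker 3 (prior 1/7): the attendant has 20 equally likely choices, so probability 1/20; weight (1/7)·(1/20) = 1/140.
The weights sum to 1/20.
So P(the prize voucher in locker 6 | the attendant opened locker 2, locker 4, and locker 7) = (1/70) / (1/20) = 2/7.

2/7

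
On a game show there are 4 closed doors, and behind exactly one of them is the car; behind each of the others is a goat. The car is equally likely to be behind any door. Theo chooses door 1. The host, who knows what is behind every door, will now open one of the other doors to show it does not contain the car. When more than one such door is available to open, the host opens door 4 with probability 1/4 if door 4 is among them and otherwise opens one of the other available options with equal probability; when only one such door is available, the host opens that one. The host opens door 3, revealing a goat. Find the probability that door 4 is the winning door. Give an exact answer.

4/13

Condition on the true location of the car.
If it is behind door 1 (prior 1/4): door 4 is available but not opened; door 3 gets probability (1 − 1/4)/2 = 3/8; weight (1/4)·(3/8) = 3/32.
If it is behind door 2 (prior 1/4): door 4 is available but not opened, probability 3/4; weight (1/4)·(3/4) = 3/16.
If it is behind door 3 (prior 1/4): the host opened door 3, so this case is ruled out; weight (1/4)·0 = 0.
If it is behind door 4 (prior 1/4): door 4 holds the prize so is unavailable; the host chooses uniformly among the 2 others, probability 1/2; weight (1/4)·(1/2) = 1/8.
The weights sum to 13/32.
So P(the car behind door 4 | the host opened door 3) = (1/8) / (13/32) = 4/13.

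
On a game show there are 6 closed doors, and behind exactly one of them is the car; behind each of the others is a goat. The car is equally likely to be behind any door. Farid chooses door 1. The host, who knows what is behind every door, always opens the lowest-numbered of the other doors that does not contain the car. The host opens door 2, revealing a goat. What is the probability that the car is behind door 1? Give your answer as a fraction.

Consider each possible location of the car in turn.
If it is behind any of doors 1, 3, 4, 5, and 6 (prior 1/6 each): door 2 is the lowest-numbered option available, probability 1; weight (1/6)·1 = 1/6 each.
If it is behind door 2 (prior 1/6): the host opened door 2, so this case is ruled out; weight (1/6)·0 = 0.
The weights sum to 5/6.
So P(the car behind door 1 | the host opened door 2) = (1/6) / (5/6) = 1/5.

1/5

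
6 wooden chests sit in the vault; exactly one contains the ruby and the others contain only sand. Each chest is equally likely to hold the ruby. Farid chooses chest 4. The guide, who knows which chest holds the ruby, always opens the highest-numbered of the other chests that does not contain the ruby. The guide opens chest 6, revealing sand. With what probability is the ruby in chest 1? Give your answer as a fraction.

1/5

Condition on the true location of the ruby.
If it is in any of chests 1, 2, 3, 4, and 5 (prior 1/6 each): chest 6 is the highest-numbered option available, probability 1; weight (1/6)·1 = 1/6 each.
If it is in chest 6 (prior 1/6): the guide opened chest 6, so this case is ruled out; weight (1/6)·0 = 0.
The weights sum to 5/6.
So P(the ruby in chest 1 | the guide opened chest 6) = (1/6) / (5/6) = 1/5.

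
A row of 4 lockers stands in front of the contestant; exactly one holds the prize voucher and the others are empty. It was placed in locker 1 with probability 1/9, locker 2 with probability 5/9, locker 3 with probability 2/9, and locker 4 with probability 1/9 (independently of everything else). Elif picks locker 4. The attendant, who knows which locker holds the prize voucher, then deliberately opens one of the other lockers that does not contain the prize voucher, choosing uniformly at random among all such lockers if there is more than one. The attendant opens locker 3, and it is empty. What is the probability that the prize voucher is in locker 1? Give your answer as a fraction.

Consider each possible location of the prize voucher in turn.
If it is in locker 1 (prior 1/9): the attendant has 2 equally likely choices, so probability 1/2; weight (1/9)·(1/2) = 1/18.
If it is in locker 2 (prior 5/9): the attendant has 2 equally likely choices, so probability 1/2; weight (5/9)·(1/2) = 5/18.
If it is in locker 3 (prior 2/9): the attendant opened locker 3, so this case is ruled out; weight (2/9)·0 = 0.
If it is in locker 4 (prior 1/9): the attendant has 3 equally likely choices, so probability 1/3; weight (1/9)·(1/3) = 1/27.
The weights sum to 10/27.
So P(the prize voucher in locker 1 | the attendant opened locker 3) = (1/18) / (10/27) = 3/20.

3/20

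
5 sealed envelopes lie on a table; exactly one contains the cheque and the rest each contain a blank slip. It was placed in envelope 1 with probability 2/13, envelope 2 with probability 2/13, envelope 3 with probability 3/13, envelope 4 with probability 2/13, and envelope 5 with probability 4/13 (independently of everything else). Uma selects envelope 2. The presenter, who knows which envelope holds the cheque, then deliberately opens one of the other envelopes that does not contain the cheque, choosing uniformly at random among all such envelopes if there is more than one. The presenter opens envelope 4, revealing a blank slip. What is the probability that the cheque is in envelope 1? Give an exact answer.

Condition on the true location of the cheque.
If it is in envelope 1 (prior 2/13): the presenter has 3 equally likely choices, so probability 1/3; weight (2/13)·(1/3) = 2/39.
If it is in envelope 2 (prior 2/13): the presenter has 4 equally likely choices, so probability 1/4; weight (2/13)·(1/4) = 1/26.
If it is in envelope 3 (prior 3/13): the presenter has 3 equally likely choices, so probability 1/3; weight (3/13)·(1/3) = 1/13.
If it is in envelope 4 (prior 2/13): the presenter opened envelope 4, so this case is ruled out; weight (2/13)·0 = 0.
If it is in envelope 5 (prior 4/13): the presenter has 3 equally likely choices, so probability 1/3; weight (4/13)·(1/3) = 4/39.
The weights sum to 7/26.
So P(the cheque in envelope 1 | the presenter opened envelope 4) = (2/39) / (7/26) = 4/21.

4/21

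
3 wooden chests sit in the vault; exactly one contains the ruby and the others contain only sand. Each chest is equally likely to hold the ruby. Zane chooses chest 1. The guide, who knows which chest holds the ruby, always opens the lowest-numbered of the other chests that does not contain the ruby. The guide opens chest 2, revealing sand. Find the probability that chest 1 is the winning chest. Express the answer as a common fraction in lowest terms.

Consider each possible location of the ruby in turn.
If it is in either of chests 1 and 3 (prior 1/3 each): chest 2 is the lowest-numbered option available, probability 1; weight (1/3)·1 = 1/3 each.
If it is in chest 2 (prior 1/3): the guide opened chest 2, so this case is ruled out; weight (1/3)·0 = 0.
The weights sum to 2/3.
So P(the ruby in chest 1 | the guide opened chest 2) = (1/3) / (2/3) = 1/2.

1/2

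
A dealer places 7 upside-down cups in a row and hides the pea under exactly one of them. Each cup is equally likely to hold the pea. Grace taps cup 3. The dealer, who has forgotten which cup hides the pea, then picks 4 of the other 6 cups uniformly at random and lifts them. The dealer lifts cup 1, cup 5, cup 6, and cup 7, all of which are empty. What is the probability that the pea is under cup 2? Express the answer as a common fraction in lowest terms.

Because the dealer chose which cups to lift without knowing where the pea is, the choice is independent of the prize location. Learning that none of the 4 opened cups holds the pea simply rules out those 4 locations and leaves the remaining 3 cups still equally likely by symmetry.
So P(the pea under cup 2) = 1/3.

1/3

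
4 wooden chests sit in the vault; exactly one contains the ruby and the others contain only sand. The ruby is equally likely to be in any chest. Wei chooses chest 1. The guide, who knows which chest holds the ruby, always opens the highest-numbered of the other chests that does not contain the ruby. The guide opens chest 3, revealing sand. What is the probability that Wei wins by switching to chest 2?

0

Apply Bayes' rule, conditioning on where the ruby actually is.
If it is in either of chests 1 and 2 (prior 1/4 each): the guide would have opened chest 4 instead, probability 0; weight (1/4)·0 = 0 each.
If it is in chest 3 (prior 1/4): the guide opened chest 3, so this case is ruled out; weight (1/4)·0 = 0.
If it is in chest 4 (prior 1/4): chest 3 is the highest-numbered option available, probability 1; weight (1/4)·1 = 1/4.
The weights sum to 1/4.
So P(the ruby in chest 2 | the guide opened chest 3) = 0 / (1/4) = 0.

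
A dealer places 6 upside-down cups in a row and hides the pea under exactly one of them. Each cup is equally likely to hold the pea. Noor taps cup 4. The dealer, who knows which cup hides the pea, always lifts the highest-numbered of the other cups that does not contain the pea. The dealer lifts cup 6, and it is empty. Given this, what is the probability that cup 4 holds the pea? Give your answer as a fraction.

Consider each possible location of the pea in turn.
If it is under any of cups 1, 2, 3, 4, and 5 (prior 1/6 each): cup 6 is the highest-numbered option available, probability 1; weight (1/6)·1 = 1/6 each.
If it is under cup 6 (prior 1/6): the dealer opened cup 6, so this case is ruled out; weight (1/6)·0 = 0.
The weights sum to 5/6.
So P(the pea under cup 4 | the dealer opened cup 6) = (1/6) / (5/6) = 1/5.

1/5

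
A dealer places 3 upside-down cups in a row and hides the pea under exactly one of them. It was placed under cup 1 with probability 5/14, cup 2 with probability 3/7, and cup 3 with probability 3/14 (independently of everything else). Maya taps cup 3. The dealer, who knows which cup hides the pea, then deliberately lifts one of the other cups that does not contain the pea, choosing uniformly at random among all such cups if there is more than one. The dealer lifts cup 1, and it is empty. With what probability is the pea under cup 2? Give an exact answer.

4/5

Apply Bayes' rule, conditioning on where the pea actually is.
If it is under cup 1 (prior 5/14): the dealer opened cup 1, so this case is ruled out; weight (5/14)·0 = 0.
If it is under cup 2 (prior 3/7): the dealer has no choice, probability 1; weight (3/7)·1 = 3/7.
If it is under cup 3 (prior 3/14): the dealer has 2 equally likely choices, so probability 1/2; weight (3/14)·(1/2) = 3/28.
The weights sum to 15/28.
So P(the pea under cup 2 | the dealer opened cup 1) = (3/7) / (15/28) = 4/5.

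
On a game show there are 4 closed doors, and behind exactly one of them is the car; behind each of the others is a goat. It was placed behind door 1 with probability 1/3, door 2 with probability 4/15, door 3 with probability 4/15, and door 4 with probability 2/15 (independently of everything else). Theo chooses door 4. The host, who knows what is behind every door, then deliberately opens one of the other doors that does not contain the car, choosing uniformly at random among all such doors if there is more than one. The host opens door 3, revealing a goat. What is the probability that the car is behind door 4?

4/31

Apply Bayes' rule, conditioning on where the car actually is.
If it is behind door 1 (prior 1/3): the host has 2 equally likely choices, so probability 1/2; weight (1/3)·(1/2) = 1/6.
If it is behind door 2 (prior 4/15): the host has 2 equally likely choices, so probability 1/2; weight (4/15)·(1/2) = 2/15.
If it is behind door 3 (prior 4/15): the host opened door 3, so this case is ruled out; weight (4/15)·0 = 0.
If it is behind door 4 (prior 2/15): the host has 3 equally likely choices, so probability 1/3; weight (2/15)·(1/3) = 2/45.
The weights sum to 31/90.
So P(the car behind door 4 | the host opened door 3) = (2/45) / (31/90) = 4/31.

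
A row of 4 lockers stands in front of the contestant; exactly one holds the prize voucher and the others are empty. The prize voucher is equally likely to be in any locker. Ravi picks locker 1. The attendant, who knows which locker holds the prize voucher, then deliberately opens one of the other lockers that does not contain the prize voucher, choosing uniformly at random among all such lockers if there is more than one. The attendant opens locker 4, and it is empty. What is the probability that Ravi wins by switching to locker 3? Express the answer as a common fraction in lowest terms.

3/8

Consider each possible location of the prize voucher in turn.
If it is in locker 1 (prior 1/4): the attendant has 3 equally likely choices, so probability 1/3; weight (1/4)·(1/3) = 1/12.
If it is in either of lockers 2 and 3 (prior 1/4 each): the attendant has 2 equally likely choices, so probability 1/2; weight (1/4)·(1/2) = 1/8 each.
If it is in locker 4 (prior 1/4): the attendant opened locker 4, so this case is ruled out; weight (1/4)·0 = 0.
The weights sum to 1/3.
So P(the prize voucher in locker 3 | the attendant opened locker 4) = (1/8) / (1/3) = 3/8.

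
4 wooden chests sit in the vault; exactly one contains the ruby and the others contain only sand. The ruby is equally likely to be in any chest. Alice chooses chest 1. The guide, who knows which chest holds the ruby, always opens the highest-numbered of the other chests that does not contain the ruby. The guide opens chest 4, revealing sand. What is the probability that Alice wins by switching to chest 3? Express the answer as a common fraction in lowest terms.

1/3

Apply Bayes' rule, conditioning on where the ruby actually is.
If it is in any of chests 1, 2, and 3 (prior 1/4 each): chest 4 is the highest-numbered option available, probability 1; weight (1/4)·1 = 1/4 each.
If it is in chest 4 (prior 1/4): the guide opened chest 4, so this case is ruled out; weight (1/4)·0 = 0.
The weights sum to 3/4.
So P(the ruby in chest 3 | the guide opened chest 4) = (1/4) / (3/4) = 1/3.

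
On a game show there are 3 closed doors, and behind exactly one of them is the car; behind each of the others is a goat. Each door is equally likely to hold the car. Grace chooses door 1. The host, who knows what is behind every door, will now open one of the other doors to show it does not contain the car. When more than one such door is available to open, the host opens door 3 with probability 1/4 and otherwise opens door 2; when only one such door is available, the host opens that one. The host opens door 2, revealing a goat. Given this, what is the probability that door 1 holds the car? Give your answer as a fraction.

Condition on the true location of the car.
If it is behind door 1 (prior 1/3): door 3 is available but not opened, probability 3/4; weight (1/3)·(3/4) = 1/4.
If it is behind door 2 (prior 1/3): the host opened door 2, so this case is ruled out; weight (1/3)·0 = 0.
If it is behind door 3 (prior 1/3): only door 2 is available, probability 1; weight (1/3)·1 = 1/3.
The weights sum to 7/12.
So P(the car behind door 1 | the host opened door 2) = (1/4) / (7/12) = 3/7.

3/7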